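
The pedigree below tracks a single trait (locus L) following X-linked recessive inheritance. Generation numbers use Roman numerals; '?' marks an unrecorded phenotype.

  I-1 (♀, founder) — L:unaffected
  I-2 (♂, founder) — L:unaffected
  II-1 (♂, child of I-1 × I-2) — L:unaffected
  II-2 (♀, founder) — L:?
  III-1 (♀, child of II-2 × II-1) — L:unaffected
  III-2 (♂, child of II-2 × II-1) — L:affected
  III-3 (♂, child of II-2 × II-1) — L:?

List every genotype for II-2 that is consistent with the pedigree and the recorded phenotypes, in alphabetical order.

II-2 ∈ {X^LX^l, X^lX^l}

L/I-1 un ·: X^LX^L|X^LX^l
L/I-2 un ·: X^LY
L/II-1 un I-1×I-2: X^LY
L/II-2 ? ·: X^LX^l|X^lX^l
L/III-1 un II-2×II-1: X^LX^L|X^LX^l
L/III-2 aff II-2×II-1: X^lY
L/III-3 ? II-2×II-1: X^LY|X^lY
⇒ L over [I-1,I-2,II-1,II-2,III-1,III-2,III-3]: 10 consistent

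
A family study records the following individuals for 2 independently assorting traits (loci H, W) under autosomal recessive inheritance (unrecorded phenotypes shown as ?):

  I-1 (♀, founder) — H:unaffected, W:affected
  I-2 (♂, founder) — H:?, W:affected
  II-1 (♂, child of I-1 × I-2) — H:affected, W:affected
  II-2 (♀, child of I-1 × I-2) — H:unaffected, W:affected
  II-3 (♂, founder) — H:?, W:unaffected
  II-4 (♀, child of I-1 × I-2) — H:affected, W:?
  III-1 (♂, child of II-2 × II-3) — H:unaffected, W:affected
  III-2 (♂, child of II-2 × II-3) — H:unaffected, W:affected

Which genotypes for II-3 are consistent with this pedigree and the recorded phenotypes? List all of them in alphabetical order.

II-3 ∈ {HH Ww, Hh Ww, hh Ww}

H/I-1 un ·: Hh
H/I-2 ? ·: Hh|hh
H/II-1 aff I-1×I-2: hh
H/II-2 un I-1×I-2: HH|Hh
H/II-3 ? ·: HH|Hh|hh
H/II-4 aff I-1×I-2: hh
H/III-1 un II-2×II-3: HH|Hh
H/III-2 un II-2×II-3: HH|Hh
⇒ H over [I-1,I-2,II-1,II-2,II-3,II-4,III-1,III-2]: 24 consistent
W/I-1 aff ·: ww
W/I-2 aff ·: ww
W/II-1 aff I-1×I-2: ww
W/II-2 aff I-1×I-2: ww
W/II-3 un ·: Ww
W/II-4 ? I-1×I-2: ww
W/III-1 aff II-2×II-3: ww
W/III-2 aff II-2×II-3: ww
⇒ W over [I-1,I-2,II-1,II-2,II-3,II-4,III-1,III-2]: 1 consistent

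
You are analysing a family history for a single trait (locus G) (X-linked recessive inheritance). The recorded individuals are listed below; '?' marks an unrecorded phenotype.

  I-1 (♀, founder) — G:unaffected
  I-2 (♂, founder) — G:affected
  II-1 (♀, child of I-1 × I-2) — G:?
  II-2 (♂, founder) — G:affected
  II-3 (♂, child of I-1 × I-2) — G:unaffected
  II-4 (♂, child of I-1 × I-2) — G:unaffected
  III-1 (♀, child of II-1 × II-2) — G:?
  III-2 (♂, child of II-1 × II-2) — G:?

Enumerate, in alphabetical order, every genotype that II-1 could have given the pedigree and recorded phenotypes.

II-1 ∈ {X^GX^g, X^gX^g}

G/I-1 un ·: X^GX^G|X^GX^g
G/I-2 aff ·: X^gY
G/II-1 ? I-1×I-2: X^GX^g|X^gX^g
G/II-2 aff ·: X^gY
G/II-3 un I-1×I-2: X^GY
G/II-4 un I-1×I-2: X^GY
G/III-1 ? II-1×II-2: X^GX^g|X^gX^g
G/III-2 ? II-1×II-2: X^GY|X^gY
⇒ G over [I-1,I-2,II-1,II-2,II-3,II-4,III-1,III-2]: 9 consistent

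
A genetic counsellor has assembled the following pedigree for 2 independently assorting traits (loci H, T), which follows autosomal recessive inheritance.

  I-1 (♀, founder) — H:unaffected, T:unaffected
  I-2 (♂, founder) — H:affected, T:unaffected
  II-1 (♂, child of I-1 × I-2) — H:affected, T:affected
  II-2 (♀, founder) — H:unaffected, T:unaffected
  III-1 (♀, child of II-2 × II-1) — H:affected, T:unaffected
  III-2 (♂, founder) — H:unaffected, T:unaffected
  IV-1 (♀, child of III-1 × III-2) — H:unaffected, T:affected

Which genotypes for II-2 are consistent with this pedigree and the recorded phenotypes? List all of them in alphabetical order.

II-2 ∈ {Hh TT, Hh Tt}

H/I-1 un ·: Hh
H/I-2 aff ·: hh
H/II-1 aff I-1×I-2: hh
H/II-2 un ·: Hh
H/III-1 aff II-2×II-1: hh
H/III-2 un ·: HH|Hh
H/IV-1 un III-1×III-2: Hh
⇒ H over [I-1,I-2,II-1,II-2,III-1,III-2,IV-1]: 2 consistent
T/I-1 un ·: Tt
T/I-2 un ·: Tt
T/II-1 aff I-1×I-2: tt
T/II-2 un ·: TT|Tt
T/III-1 un II-2×II-1: Tt
T/III-2 un ·: Tt
T/IV-1 aff III-1×III-2: tt
⇒ T over [I-1,I-2,II-1,II-2,III-1,III-2,IV-1]: 2 consistent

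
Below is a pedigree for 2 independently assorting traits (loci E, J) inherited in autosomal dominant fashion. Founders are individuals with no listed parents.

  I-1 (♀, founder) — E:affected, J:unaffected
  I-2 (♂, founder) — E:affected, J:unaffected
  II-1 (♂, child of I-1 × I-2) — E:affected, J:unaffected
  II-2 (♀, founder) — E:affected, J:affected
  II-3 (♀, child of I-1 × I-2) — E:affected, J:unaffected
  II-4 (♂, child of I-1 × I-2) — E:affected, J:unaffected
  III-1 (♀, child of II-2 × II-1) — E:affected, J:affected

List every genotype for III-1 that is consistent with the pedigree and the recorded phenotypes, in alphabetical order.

E/I-1 aff ·: Ee|EE
E/I-2 aff ·: Ee|EE
E/II-1 aff I-1×I-2: Ee|EE
E/II-2 aff ·: Ee|EE
E/II-3 aff I-1×I-2: Ee|EE
E/II-4 aff I-1×I-2: Ee|EE
E/III-1 aff II-2×II-1: Ee|EE
⇒ E over [I-1,I-2,II-1,II-2,II-3,II-4,III-1]: 87 consistent
J/I-1 un ·: jj
J/I-2 un ·: jj
J/II-1 un I-1×I-2: jj
J/II-2 aff ·: Jj|JJ
J/II-3 un I-1×I-2: jj
J/II-4 un I-1×I-2: jj
J/III-1 aff II-2×II-1: Jj
⇒ J over [I-1,I-2,II-1,II-2,II-3,II-4,III-1]: 2 consistent

III-1 ∈ {EE Jj, Ee Jj}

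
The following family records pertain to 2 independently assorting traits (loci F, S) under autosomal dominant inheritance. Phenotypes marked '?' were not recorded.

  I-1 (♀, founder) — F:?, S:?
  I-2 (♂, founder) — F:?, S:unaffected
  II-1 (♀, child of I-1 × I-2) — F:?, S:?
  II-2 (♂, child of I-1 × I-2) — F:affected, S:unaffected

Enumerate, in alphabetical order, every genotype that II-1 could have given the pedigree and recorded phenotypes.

II-1 ∈ {FF Ss, FF ss, Ff Ss, Ff ss, ff Ss, ff ss}

F/I-1 ? ·: ff|Ff|FF
F/I-2 ? ·: ff|Ff|FF
F/II-1 ? I-1×I-2: ff|Ff|FF
F/II-2 aff I-1×I-2: Ff|FF
⇒ F over [I-1,I-2,II-1,II-2]: 21 consistent
S/I-1 ? ·: ss|Ss
S/I-2 un ·: ss
S/II-1 ? I-1×I-2: ss|Ss
S/II-2 un I-1×I-2: ss
⇒ S over [I-1,I-2,II-1,II-2]: 3 consistent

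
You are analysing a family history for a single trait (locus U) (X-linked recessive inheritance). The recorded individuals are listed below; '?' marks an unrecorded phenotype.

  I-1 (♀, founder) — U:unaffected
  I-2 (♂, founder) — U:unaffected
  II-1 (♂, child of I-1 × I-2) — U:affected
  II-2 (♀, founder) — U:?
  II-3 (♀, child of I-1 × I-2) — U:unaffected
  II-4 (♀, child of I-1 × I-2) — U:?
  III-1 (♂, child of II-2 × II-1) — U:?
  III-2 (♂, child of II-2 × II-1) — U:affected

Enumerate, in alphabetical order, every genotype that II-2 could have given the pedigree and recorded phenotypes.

II-2 ∈ {X^UX^u, X^uX^u}

U/I-1 un ·: X^UX^u
U/I-2 un ·: X^UY
U/II-1 aff I-1×I-2: X^uY
U/II-2 ? ·: X^UX^u|X^uX^u
U/II-3 un I-1×I-2: X^UX^U|X^UX^u
U/II-4 ? I-1×I-2: X^UX^U|X^UX^u
U/III-1 ? II-2×II-1: X^UY|X^uY
U/III-2 aff II-2×II-1: X^uY
⇒ U over [I-1,I-2,II-1,II-2,II-3,II-4,III-1,III-2]: 12 consistent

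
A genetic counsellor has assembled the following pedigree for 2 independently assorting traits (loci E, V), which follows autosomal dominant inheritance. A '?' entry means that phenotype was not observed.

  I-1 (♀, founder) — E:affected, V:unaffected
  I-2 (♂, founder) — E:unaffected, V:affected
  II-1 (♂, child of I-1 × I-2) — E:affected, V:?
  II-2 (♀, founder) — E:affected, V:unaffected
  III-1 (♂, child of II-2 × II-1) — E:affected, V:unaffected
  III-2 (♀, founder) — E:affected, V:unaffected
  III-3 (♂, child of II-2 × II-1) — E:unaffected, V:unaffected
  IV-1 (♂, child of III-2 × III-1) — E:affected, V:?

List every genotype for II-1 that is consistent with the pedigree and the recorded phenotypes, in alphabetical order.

E/I-1 aff ·: Ee|EE
E/I-2 un ·: ee
E/II-1 aff I-1×I-2: Ee
E/II-2 aff ·: Ee
E/III-1 aff II-2×II-1: Ee|EE
E/III-2 aff ·: Ee|EE
E/III-3 un II-2×II-1: ee
E/IV-1 aff III-2×III-1: Ee|EE
⇒ E over [I-1,I-2,II-1,II-2,III-1,III-2,III-3,IV-1]: 14 consistent
V/I-1 un ·: vv
V/I-2 aff ·: Vv|VV
V/II-1 ? I-1×I-2: vv|Vv
V/II-2 un ·: vv
V/III-1 un II-2×II-1: vv
V/III-2 un ·: vv
V/III-3 un II-2×II-1: vv
V/IV-1 ? III-2×III-1: vv
⇒ V over [I-1,I-2,II-1,II-2,III-1,III-2,III-3,IV-1]: 3 consistent

II-1 ∈ {Ee Vv, Ee vv}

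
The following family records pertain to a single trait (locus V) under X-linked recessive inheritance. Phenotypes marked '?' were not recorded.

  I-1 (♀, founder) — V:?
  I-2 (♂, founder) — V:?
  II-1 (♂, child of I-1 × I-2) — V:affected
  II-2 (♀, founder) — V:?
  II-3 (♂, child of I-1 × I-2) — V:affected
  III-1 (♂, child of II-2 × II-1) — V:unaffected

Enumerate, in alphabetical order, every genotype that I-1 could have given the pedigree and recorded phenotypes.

V/I-1 ? ·: X^VX^v|X^vX^v
V/I-2 ? ·: X^VY|X^vY
V/II-1 aff I-1×I-2: X^vY
V/II-2 ? ·: X^VX^V|X^VX^v
V/II-3 aff I-1×I-2: X^vY
V/III-1 un II-2×II-1: X^VY
⇒ V over [I-1,I-2,II-1,II-2,II-3,III-1]: 8 consistent

I-1 ∈ {X^VX^v, X^vX^v}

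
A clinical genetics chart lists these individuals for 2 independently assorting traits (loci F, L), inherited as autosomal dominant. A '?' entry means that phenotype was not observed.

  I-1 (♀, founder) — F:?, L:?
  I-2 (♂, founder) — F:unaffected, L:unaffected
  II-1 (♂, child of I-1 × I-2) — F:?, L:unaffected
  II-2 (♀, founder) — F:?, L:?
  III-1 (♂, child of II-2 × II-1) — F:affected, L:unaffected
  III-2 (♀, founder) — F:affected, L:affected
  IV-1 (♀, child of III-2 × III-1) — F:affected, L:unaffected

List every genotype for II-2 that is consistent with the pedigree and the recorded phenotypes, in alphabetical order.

F/I-1 ? ·: ff|Ff|FF
F/I-2 un ·: ff
F/II-1 ? I-1×I-2: ff|Ff
F/II-2 ? ·: ff|Ff|FF
F/III-1 aff II-2×II-1: Ff|FF
F/III-2 aff ·: Ff|FF
F/IV-1 aff III-2×III-1: Ff|FF
⇒ F over [I-1,I-2,II-1,II-2,III-1,III-2,IV-1]: 52 consistent
L/I-1 ? ·: ll|Ll
L/I-2 un ·: ll
L/II-1 un I-1×I-2: ll
L/II-2 ? ·: ll|Ll
L/III-1 un II-2×II-1: ll
L/III-2 aff ·: Ll
L/IV-1 un III-2×III-1: ll
⇒ L over [I-1,I-2,II-1,II-2,III-1,III-2,IV-1]: 4 consistent

II-2 ∈ {FF Ll, FF ll, Ff Ll, Ff ll, ff Ll, ff ll}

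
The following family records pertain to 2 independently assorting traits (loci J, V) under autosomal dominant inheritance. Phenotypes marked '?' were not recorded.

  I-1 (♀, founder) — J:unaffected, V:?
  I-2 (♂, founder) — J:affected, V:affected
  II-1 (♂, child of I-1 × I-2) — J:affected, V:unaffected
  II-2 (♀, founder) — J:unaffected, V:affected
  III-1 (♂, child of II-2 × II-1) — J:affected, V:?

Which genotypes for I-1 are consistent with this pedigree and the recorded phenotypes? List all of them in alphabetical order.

I-1 ∈ {jj Vv, jj vv}

J/I-1 un ·: jj
J/I-2 aff ·: Jj|JJ
J/II-1 aff I-1×I-2: Jj
J/II-2 un ·: jj
J/III-1 aff II-2×II-1: Jj
⇒ J over [I-1,I-2,II-1,II-2,III-1]: 2 consistent
V/I-1 ? ·: vv|Vv
V/I-2 aff ·: Vv
V/II-1 un I-1×I-2: vv
V/II-2 aff ·: Vv|VV
V/III-1 ? II-2×II-1: vv|Vv
⇒ V over [I-1,I-2,II-1,II-2,III-1]: 6 consistent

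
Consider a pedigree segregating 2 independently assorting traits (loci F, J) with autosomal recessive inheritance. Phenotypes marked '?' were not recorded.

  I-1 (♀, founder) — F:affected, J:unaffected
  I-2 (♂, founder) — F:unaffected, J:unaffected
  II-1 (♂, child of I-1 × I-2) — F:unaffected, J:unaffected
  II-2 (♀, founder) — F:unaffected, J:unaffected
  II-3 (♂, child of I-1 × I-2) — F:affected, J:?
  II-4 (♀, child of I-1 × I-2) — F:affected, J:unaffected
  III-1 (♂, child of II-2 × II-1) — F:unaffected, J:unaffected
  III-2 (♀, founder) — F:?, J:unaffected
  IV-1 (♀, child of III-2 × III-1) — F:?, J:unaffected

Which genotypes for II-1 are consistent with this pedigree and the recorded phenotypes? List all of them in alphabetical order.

F/I-1 aff ·: ff
F/I-2 un ·: Ff
F/II-1 un I-1×I-2: Ff
F/II-2 un ·: FF|Ff
F/II-3 aff I-1×I-2: ff
F/II-4 aff I-1×I-2: ff
F/III-1 un II-2×II-1: FF|Ff
F/III-2 ? ·: FF|Ff|ff
F/IV-1 ? III-2×III-1: FF|Ff|ff
⇒ F over [I-1,I-2,II-1,II-2,II-3,II-4,III-1,III-2,IV-1]: 22 consistent
J/I-1 un ·: JJ|Jj
J/I-2 un ·: JJ|Jj
J/II-1 un I-1×I-2: JJ|Jj
J/II-2 un ·: JJ|Jj
J/II-3 ? I-1×I-2: JJ|Jj|jj
J/II-4 un I-1×I-2: JJ|Jj
J/III-1 un II-2×II-1: JJ|Jj
J/III-2 un ·: JJ|Jj
J/IV-1 un III-2×III-1: JJ|Jj
⇒ J over [I-1,I-2,II-1,II-2,II-3,II-4,III-1,III-2,IV-1]: 346 consistent

II-1 ∈ {Ff JJ, Ff Jj}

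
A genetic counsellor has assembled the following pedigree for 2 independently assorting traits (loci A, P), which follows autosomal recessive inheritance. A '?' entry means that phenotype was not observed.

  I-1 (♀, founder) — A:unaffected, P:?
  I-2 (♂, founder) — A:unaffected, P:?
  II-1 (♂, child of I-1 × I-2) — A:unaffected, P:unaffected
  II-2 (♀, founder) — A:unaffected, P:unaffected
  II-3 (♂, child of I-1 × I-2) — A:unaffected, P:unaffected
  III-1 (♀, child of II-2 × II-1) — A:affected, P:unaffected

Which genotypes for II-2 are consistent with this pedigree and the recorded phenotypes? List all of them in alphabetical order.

II-2 ∈ {Aa PP, Aa Pp}

A/I-1 un ·: AA|Aa
A/I-2 un ·: AA|Aa
A/II-1 un I-1×I-2: Aa
A/II-2 un ·: Aa
A/II-3 un I-1×I-2: AA|Aa
A/III-1 aff II-2×II-1: aa
⇒ A over [I-1,I-2,II-1,II-2,II-3,III-1]: 6 consistent
P/I-1 ? ·: PP|Pp|pp
P/I-2 ? ·: PP|Pp|pp
P/II-1 un I-1×I-2: PP|Pp
P/II-2 un ·: PP|Pp
P/II-3 un I-1×I-2: PP|Pp
P/III-1 un II-2×II-1: PP|Pp
⇒ P over [I-1,I-2,II-1,II-2,II-3,III-1]: 61 consistent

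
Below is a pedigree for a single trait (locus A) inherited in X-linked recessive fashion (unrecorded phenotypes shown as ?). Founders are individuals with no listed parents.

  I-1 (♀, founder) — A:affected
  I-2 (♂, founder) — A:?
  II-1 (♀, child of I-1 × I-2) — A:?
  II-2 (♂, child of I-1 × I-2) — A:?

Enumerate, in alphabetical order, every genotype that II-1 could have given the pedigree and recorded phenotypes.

A/I-1 aff ·: X^aX^a
A/I-2 ? ·: X^AY|X^aY
A/II-1 ? I-1×I-2: X^AX^a|X^aX^a
A/II-2 ? I-1×I-2: X^aY
⇒ A over [I-1,I-2,II-1,II-2]: 2 consistent

II-1 ∈ {X^AX^a, X^aX^a}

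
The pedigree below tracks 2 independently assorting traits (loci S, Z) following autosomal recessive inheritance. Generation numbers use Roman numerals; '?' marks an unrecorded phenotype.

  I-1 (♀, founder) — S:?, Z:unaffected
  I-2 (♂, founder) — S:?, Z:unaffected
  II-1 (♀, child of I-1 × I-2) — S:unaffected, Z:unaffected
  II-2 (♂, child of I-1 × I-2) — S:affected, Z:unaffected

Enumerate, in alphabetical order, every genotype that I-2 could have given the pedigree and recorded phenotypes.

I-2 ∈ {Ss ZZ, Ss Zz, ss ZZ, ss Zz}

S/I-1 ? ·: Ss|ss
S/I-2 ? ·: Ss|ss
S/II-1 un I-1×I-2: SS|Ss
S/II-2 aff I-1×I-2: ss
⇒ S over [I-1,I-2,II-1,II-2]: 4 consistent
Z/I-1 un ·: ZZ|Zz
Z/I-2 un ·: ZZ|Zz
Z/II-1 un I-1×I-2: ZZ|Zz
Z/II-2 un I-1×I-2: ZZ|Zz
⇒ Z over [I-1,I-2,II-1,II-2]: 13 consistent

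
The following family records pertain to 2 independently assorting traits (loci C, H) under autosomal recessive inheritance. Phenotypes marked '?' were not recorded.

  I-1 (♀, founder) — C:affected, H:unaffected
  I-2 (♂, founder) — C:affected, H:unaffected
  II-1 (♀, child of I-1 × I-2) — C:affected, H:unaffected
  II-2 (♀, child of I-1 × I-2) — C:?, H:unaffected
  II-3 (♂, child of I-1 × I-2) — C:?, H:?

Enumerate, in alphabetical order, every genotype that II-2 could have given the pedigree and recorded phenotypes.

C/I-1 aff ·: cc
C/I-2 aff ·: cc
C/II-1 aff I-1×I-2: cc
C/II-2 ? I-1×I-2: cc
C/II-3 ? I-1×I-2: cc
⇒ C over [I-1,I-2,II-1,II-2,II-3]: 1 consistent
H/I-1 un ·: HH|Hh
H/I-2 un ·: HH|Hh
H/II-1 un I-1×I-2: HH|Hh
H/II-2 un I-1×I-2: HH|Hh
H/II-3 ? I-1×I-2: HH|Hh|hh
⇒ H over [I-1,I-2,II-1,II-2,II-3]: 29 consistent

II-2 ∈ {cc HH, cc Hh}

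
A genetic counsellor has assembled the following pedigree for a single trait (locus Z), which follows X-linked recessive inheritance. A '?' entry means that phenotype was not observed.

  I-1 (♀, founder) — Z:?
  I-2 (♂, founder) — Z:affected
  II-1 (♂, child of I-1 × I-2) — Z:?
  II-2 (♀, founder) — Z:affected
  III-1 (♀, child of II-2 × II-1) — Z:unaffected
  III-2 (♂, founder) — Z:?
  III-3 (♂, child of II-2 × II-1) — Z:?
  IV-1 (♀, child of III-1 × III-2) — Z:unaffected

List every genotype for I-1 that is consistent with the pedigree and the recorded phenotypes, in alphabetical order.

I-1 ∈ {X^ZX^Z, X^ZX^z}

Z/I-1 ? ·: X^ZX^Z|X^ZX^z
Z/I-2 aff ·: X^zY
Z/II-1 ? I-1×I-2: X^ZY
Z/II-2 aff ·: X^zX^z
Z/III-1 un II-2×II-1: X^ZX^z
Z/III-2 ? ·: X^ZY|X^zY
Z/III-3 ? II-2×II-1: X^zY
Z/IV-1 un III-1×III-2: X^ZX^Z|X^ZX^z
⇒ Z over [I-1,I-2,II-1,II-2,III-1,III-2,III-3,IV-1]: 6 consistent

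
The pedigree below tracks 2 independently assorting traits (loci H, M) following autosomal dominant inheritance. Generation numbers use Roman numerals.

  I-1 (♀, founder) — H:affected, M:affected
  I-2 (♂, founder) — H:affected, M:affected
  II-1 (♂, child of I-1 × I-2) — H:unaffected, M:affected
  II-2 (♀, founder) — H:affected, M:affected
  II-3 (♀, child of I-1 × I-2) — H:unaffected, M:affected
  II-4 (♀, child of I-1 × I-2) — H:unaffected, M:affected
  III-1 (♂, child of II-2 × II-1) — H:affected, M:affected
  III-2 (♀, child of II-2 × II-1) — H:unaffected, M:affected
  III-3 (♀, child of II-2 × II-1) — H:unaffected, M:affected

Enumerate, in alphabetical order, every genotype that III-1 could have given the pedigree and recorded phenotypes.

III-1 ∈ {Hh MM, Hh Mm}

H/I-1 aff ·: Hh
H/I-2 aff ·: Hh
H/II-1 un I-1×I-2: hh
H/II-2 aff ·: Hh
H/II-3 un I-1×I-2: hh
H/II-4 un I-1×I-2: hh
H/III-1 aff II-2×II-1: Hh
H/III-2 un II-2×II-1: hh
H/III-3 un II-2×II-1: hh
⇒ H over [I-1,I-2,II-1,II-2,II-3,II-4,III-1,III-2,III-3]: 1 consistent
M/I-1 aff ·: Mm|MM
M/I-2 aff ·: Mm|MM
M/II-1 aff I-1×I-2: Mm|MM
M/II-2 aff ·: Mm|MM
M/II-3 aff I-1×I-2: Mm|MM
M/II-4 aff I-1×I-2: Mm|MM
M/III-1 aff II-2×II-1: Mm|MM
M/III-2 aff II-2×II-1: Mm|MM
M/III-3 aff II-2×II-1: Mm|MM
⇒ M over [I-1,I-2,II-1,II-2,II-3,II-4,III-1,III-2,III-3]: 309 consistent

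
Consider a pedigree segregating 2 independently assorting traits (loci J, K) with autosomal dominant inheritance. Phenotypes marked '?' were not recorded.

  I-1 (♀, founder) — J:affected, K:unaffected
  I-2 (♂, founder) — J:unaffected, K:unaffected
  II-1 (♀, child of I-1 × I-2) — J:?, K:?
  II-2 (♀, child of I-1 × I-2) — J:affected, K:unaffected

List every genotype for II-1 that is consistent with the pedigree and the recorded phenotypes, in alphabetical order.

J/I-1 aff ·: Jj|JJ
J/I-2 un ·: jj
J/II-1 ? I-1×I-2: jj|Jj
J/II-2 aff I-1×I-2: Jj
⇒ J over [I-1,I-2,II-1,II-2]: 3 consistent
K/I-1 un ·: kk
K/I-2 un ·: kk
K/II-1 ? I-1×I-2: kk
K/II-2 un I-1×I-2: kk
⇒ K over [I-1,I-2,II-1,II-2]: 1 consistent

II-1 ∈ {Jj kk, jj kk}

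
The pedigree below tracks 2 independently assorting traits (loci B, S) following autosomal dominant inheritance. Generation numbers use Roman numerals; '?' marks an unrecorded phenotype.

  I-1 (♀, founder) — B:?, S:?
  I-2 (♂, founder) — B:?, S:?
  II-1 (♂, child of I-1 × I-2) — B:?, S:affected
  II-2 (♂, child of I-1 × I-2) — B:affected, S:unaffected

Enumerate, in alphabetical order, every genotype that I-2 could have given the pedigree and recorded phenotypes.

I-2 ∈ {BB Ss, BB ss, Bb Ss, Bb ss, bb Ss, bb ss}

B/I-1 ? ·: bb|Bb|BB
B/I-2 ? ·: bb|Bb|BB
B/II-1 ? I-1×I-2: bb|Bb|BB
B/II-2 aff I-1×I-2: Bb|BB
⇒ B over [I-1,I-2,II-1,II-2]: 21 consistent
S/I-1 ? ·: ss|Ss
S/I-2 ? ·: ss|Ss
S/II-1 aff I-1×I-2: Ss|SS
S/II-2 un I-1×I-2: ss
⇒ S over [I-1,I-2,II-1,II-2]: 4 consistent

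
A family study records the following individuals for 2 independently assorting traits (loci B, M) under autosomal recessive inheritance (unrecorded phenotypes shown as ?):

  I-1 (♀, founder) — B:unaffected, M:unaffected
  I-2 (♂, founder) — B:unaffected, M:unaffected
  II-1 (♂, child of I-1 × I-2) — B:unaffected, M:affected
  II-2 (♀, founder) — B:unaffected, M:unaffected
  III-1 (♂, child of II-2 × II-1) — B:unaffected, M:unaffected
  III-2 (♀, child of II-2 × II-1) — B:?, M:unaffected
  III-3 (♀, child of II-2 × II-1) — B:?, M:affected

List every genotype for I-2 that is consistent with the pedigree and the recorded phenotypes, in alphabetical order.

B/I-1 un ·: BB|Bb
B/I-2 un ·: BB|Bb
B/II-1 un I-1×I-2: BB|Bb
B/II-2 un ·: BB|Bb
B/III-1 un II-2×II-1: BB|Bb
B/III-2 ? II-2×II-1: BB|Bb|bb
B/III-3 ? II-2×II-1: BB|Bb|bb
⇒ B over [I-1,I-2,II-1,II-2,III-1,III-2,III-3]: 114 consistent
M/I-1 un ·: Mm
M/I-2 un ·: Mm
M/II-1 aff I-1×I-2: mm
M/II-2 un ·: Mm
M/III-1 un II-2×II-1: Mm
M/III-2 un II-2×II-1: Mm
M/III-3 aff II-2×II-1: mm
⇒ M over [I-1,I-2,II-1,II-2,III-1,III-2,III-3]: 1 consistent

I-2 ∈ {BB Mm, Bb Mm}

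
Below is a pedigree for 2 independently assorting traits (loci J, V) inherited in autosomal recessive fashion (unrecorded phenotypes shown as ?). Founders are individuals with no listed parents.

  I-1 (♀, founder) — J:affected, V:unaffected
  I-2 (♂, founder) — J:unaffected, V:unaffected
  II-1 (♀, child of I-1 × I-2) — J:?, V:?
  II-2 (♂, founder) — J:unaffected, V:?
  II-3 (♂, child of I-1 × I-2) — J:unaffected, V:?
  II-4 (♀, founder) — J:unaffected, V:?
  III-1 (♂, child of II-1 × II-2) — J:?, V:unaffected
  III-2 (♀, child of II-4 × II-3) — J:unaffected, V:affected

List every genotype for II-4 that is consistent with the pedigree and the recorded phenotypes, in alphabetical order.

II-4 ∈ {JJ Vv, JJ vv, Jj Vv, Jj vv}

J/I-1 aff ·: jj
J/I-2 un ·: JJ|Jj
J/II-1 ? I-1×I-2: Jj|jj
J/II-2 un ·: JJ|Jj
J/II-3 un I-1×I-2: Jj
J/II-4 un ·: JJ|Jj
J/III-1 ? II-1×II-2: JJ|Jj|jj
J/III-2 un II-4×II-3: JJ|Jj
⇒ J over [I-1,I-2,II-1,II-2,II-3,II-4,III-1,III-2]: 52 consistent
V/I-1 un ·: VV|Vv
V/I-2 un ·: VV|Vv
V/II-1 ? I-1×I-2: VV|Vv|vv
V/II-2 ? ·: VV|Vv|vv
V/II-3 ? I-1×I-2: Vv|vv
V/II-4 ? ·: Vv|vv
V/III-1 un II-1×II-2: VV|Vv
V/III-2 aff II-4×II-3: vv
⇒ V over [I-1,I-2,II-1,II-2,II-3,II-4,III-1,III-2]: 80 consistent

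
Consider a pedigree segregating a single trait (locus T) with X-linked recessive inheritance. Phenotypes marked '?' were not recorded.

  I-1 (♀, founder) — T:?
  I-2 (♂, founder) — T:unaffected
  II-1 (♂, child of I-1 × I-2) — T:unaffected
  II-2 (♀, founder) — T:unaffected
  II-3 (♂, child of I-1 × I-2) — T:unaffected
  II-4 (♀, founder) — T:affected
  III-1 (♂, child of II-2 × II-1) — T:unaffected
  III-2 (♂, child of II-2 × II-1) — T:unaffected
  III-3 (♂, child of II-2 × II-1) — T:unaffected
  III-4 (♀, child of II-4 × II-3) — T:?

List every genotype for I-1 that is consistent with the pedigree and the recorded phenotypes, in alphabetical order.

I-1 ∈ {X^TX^T, X^TX^t}

T/I-1 ? ·: X^TX^T|X^TX^t
T/I-2 un ·: X^TY
T/II-1 un I-1×I-2: X^TY
T/II-2 un ·: X^TX^T|X^TX^t
T/II-3 un I-1×I-2: X^TY
T/II-4 aff ·: X^tX^t
T/III-1 un II-2×II-1: X^TY
T/III-2 un II-2×II-1: X^TY
T/III-3 un II-2×II-1: X^TY
T/III-4 ? II-4×II-3: X^TX^t
⇒ T over [I-1,I-2,II-1,II-2,II-3,II-4,III-1,III-2,III-3,III-4]: 4 consistent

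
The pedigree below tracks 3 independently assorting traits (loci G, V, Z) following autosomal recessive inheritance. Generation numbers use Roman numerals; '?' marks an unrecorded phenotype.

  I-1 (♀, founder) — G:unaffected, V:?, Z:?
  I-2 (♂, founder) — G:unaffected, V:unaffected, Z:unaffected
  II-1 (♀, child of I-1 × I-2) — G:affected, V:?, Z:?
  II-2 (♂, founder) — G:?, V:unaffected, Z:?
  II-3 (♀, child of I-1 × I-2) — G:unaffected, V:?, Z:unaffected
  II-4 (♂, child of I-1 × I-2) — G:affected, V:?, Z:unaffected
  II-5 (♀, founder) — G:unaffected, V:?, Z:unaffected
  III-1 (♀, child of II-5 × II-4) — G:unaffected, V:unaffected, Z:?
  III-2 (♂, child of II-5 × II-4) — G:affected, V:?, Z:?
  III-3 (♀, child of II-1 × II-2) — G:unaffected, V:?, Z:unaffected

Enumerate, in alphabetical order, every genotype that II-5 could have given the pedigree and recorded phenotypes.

G/I-1 un ·: Gg
G/I-2 un ·: Gg
G/II-1 aff I-1×I-2: gg
G/II-2 ? ·: GG|Gg
G/II-3 un I-1×I-2: GG|Gg
G/II-4 aff I-1×I-2: gg
G/II-5 un ·: Gg
G/III-1 un II-5×II-4: Gg
G/III-2 aff II-5×II-4: gg
G/III-3 un II-1×II-2: Gg
⇒ G over [I-1,I-2,II-1,II-2,II-3,II-4,II-5,III-1,III-2,III-3]: 4 consistent
V/I-1 ? ·: VV|Vv|vv
V/I-2 un ·: VV|Vv
V/II-1 ? I-1×I-2: VV|Vv|vv
V/II-2 un ·: VV|Vv
V/II-3 ? I-1×I-2: VV|Vv|vv
V/II-4 ? I-1×I-2: VV|Vv|vv
V/II-5 ? ·: VV|Vv|vv
V/III-1 un II-5×II-4: VV|Vv
V/III-2 ? II-5×II-4: VV|Vv|vv
V/III-3 ? II-1×II-2: VV|Vv|vv
⇒ V over [I-1,I-2,II-1,II-2,II-3,II-4,II-5,III-1,III-2,III-3]: 1587 consistent
Z/I-1 ? ·: ZZ|Zz|zz
Z/I-2 un ·: ZZ|Zz
Z/II-1 ? I-1×I-2: ZZ|Zz|zz
Z/II-2 ? ·: ZZ|Zz|zz
Z/II-3 un I-1×I-2: ZZ|Zz
Z/II-4 un I-1×I-2: ZZ|Zz
Z/II-5 un ·: ZZ|Zz
Z/III-1 ? II-5×II-4: ZZ|Zz|zz
Z/III-2 ? II-5×II-4: ZZ|Zz|zz
Z/III-3 un II-1×II-2: ZZ|Zz
⇒ Z over [I-1,I-2,II-1,II-2,II-3,II-4,II-5,III-1,III-2,III-3]: 1220 consistent

II-5 ∈ {Gg VV ZZ, Gg VV Zz, Gg Vv ZZ, Gg Vv Zz, Gg vv ZZ, Gg vv Zz}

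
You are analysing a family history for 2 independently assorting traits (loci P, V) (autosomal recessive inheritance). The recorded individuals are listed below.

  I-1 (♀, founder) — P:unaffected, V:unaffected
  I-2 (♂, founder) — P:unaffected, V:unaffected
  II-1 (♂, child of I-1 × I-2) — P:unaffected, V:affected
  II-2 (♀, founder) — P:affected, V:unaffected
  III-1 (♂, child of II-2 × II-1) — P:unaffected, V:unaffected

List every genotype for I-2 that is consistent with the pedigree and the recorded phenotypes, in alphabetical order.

I-2 ∈ {PP Vv, Pp Vv}

P/I-1 un ·: PP|Pp
P/I-2 un ·: PP|Pp
P/II-1 un I-1×I-2: PP|Pp
P/II-2 aff ·: pp
P/III-1 un II-2×II-1: Pp
⇒ P over [I-1,I-2,II-1,II-2,III-1]: 7 consistent
V/I-1 un ·: Vv
V/I-2 un ·: Vv
V/II-1 aff I-1×I-2: vv
V/II-2 un ·: VV|Vv
V/III-1 un II-2×II-1: Vv
⇒ V over [I-1,I-2,II-1,II-2,III-1]: 2 consistent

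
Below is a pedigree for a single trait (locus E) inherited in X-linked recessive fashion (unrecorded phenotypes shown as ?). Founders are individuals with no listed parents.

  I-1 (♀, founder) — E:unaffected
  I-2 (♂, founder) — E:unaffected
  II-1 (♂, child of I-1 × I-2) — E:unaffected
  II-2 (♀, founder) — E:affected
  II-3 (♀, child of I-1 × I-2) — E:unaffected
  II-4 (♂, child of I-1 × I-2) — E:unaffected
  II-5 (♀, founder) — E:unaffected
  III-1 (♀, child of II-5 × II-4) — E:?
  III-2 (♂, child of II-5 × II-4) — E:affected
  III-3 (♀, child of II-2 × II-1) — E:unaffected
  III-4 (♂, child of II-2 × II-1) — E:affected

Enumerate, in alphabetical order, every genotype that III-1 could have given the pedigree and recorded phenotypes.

III-1 ∈ {X^EX^E, X^EX^e}

E/I-1 un ·: X^EX^E|X^EX^e
E/I-2 un ·: X^EY
E/II-1 un I-1×I-2: X^EY
E/II-2 aff ·: X^eX^e
E/II-3 un I-1×I-2: X^EX^E|X^EX^e
E/II-4 un I-1×I-2: X^EY
E/II-5 un ·: X^EX^e
E/III-1 ? II-5×II-4: X^EX^E|X^EX^e
E/III-2 aff II-5×II-4: X^eY
E/III-3 un II-2×II-1: X^EX^e
E/III-4 aff II-2×II-1: X^eY
⇒ E over [I-1,I-2,II-1,II-2,II-3,II-4,II-5,III-1,III-2,III-3,III-4]: 6 consistent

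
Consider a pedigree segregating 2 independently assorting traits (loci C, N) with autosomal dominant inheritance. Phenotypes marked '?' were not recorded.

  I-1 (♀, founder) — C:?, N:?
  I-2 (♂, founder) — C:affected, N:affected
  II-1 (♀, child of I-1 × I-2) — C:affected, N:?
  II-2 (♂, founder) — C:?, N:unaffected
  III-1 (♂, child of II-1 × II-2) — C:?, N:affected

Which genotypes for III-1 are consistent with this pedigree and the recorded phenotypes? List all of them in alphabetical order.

III-1 ∈ {CC Nn, Cc Nn, cc Nn}

C/I-1 ? ·: cc|Cc|CC
C/I-2 aff ·: Cc|CC
C/II-1 aff I-1×I-2: Cc|CC
C/II-2 ? ·: cc|Cc|CC
C/III-1 ? II-1×II-2: cc|Cc|CC
⇒ C over [I-1,I-2,II-1,II-2,III-1]: 51 consistent
N/I-1 ? ·: nn|Nn|NN
N/I-2 aff ·: Nn|NN
N/II-1 ? I-1×I-2: Nn|NN
N/II-2 un ·: nn
N/III-1 aff II-1×II-2: Nn
⇒ N over [I-1,I-2,II-1,II-2,III-1]: 9 consistent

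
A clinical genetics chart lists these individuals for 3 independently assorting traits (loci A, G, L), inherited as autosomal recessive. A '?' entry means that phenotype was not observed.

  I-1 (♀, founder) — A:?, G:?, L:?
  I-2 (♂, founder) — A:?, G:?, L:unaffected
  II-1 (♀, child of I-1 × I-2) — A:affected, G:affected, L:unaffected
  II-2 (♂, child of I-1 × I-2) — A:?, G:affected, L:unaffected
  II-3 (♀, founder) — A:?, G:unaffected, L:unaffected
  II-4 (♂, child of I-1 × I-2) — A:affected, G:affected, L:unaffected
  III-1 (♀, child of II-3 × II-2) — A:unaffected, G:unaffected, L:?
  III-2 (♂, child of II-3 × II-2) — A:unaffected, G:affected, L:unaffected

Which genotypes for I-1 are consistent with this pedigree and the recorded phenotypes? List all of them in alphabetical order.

A/I-1 ? ·: Aa|aa
A/I-2 ? ·: Aa|aa
A/II-1 aff I-1×I-2: aa
A/II-2 ? I-1×I-2: AA|Aa|aa
A/II-3 ? ·: AA|Aa|aa
A/II-4 aff I-1×I-2: aa
A/III-1 un II-3×II-2: AA|Aa
A/III-2 un II-3×II-2: AA|Aa
⇒ A over [I-1,I-2,II-1,II-2,II-3,II-4,III-1,III-2]: 41 consistent
G/I-1 ? ·: Gg|gg
G/I-2 ? ·: Gg|gg
G/II-1 aff I-1×I-2: gg
G/II-2 aff I-1×I-2: gg
G/II-3 un ·: Gg
G/II-4 aff I-1×I-2: gg
G/III-1 un II-3×II-2: Gg
G/III-2 aff II-3×II-2: gg
⇒ G over [I-1,I-2,II-1,II-2,II-3,II-4,III-1,III-2]: 4 consistent
L/I-1 ? ·: LL|Ll|ll
L/I-2 un ·: LL|Ll
L/II-1 un I-1×I-2: LL|Ll
L/II-2 un I-1×I-2: LL|Ll
L/II-3 un ·: LL|Ll
L/II-4 un I-1×I-2: LL|Ll
L/III-1 ? II-3×II-2: LL|Ll|ll
L/III-2 un II-3×II-2: LL|Ll
⇒ L over [I-1,I-2,II-1,II-2,II-3,II-4,III-1,III-2]: 205 consistent

I-1 ∈ {Aa Gg LL, Aa Gg Ll, Aa Gg ll, Aa gg LL, Aa gg Ll, Aa gg ll, aa Gg LL, aa Gg Ll, aa Gg ll, aa gg LL, aa gg Ll, aa gg ll}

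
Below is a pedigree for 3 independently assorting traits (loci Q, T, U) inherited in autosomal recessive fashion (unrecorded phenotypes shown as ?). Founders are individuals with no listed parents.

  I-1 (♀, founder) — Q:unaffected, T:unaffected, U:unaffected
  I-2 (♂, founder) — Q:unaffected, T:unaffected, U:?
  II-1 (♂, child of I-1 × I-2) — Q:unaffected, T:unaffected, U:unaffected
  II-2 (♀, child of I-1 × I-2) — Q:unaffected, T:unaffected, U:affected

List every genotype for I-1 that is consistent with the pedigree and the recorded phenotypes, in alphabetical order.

Q/I-1 un ·: QQ|Qq
Q/I-2 un ·: QQ|Qq
Q/II-1 un I-1×I-2: QQ|Qq
Q/II-2 un I-1×I-2: QQ|Qq
⇒ Q over [I-1,I-2,II-1,II-2]: 13 consistent
T/I-1 un ·: TT|Tt
T/I-2 un ·: TT|Tt
T/II-1 un I-1×I-2: TT|Tt
T/II-2 un I-1×I-2: TT|Tt
⇒ T over [I-1,I-2,II-1,II-2]: 13 consistent
U/I-1 un ·: Uu
U/I-2 ? ·: Uu|uu
U/II-1 un I-1×I-2: UU|Uu
U/II-2 aff I-1×I-2: uu
⇒ U over [I-1,I-2,II-1,II-2]: 3 consistent

I-1 ∈ {QQ TT Uu, QQ Tt Uu, Qq TT Uu, Qq Tt Uu}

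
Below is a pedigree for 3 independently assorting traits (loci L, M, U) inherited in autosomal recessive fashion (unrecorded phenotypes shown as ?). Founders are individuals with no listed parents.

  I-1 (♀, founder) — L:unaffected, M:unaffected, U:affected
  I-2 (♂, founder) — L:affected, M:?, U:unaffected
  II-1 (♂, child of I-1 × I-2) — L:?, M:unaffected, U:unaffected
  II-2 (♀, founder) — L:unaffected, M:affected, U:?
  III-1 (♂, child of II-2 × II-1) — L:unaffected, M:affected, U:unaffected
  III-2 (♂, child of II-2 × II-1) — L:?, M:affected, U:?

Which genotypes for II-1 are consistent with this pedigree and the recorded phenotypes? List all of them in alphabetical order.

L/I-1 un ·: LL|Ll
L/I-2 aff ·: ll
L/II-1 ? I-1×I-2: Ll|ll
L/II-2 un ·: LL|Ll
L/III-1 un II-2×II-1: LL|Ll
L/III-2 ? II-2×II-1: LL|Ll|ll
⇒ L over [I-1,I-2,II-1,II-2,III-1,III-2]: 23 consistent
M/I-1 un ·: MM|Mm
M/I-2 ? ·: MM|Mm|mm
M/II-1 un I-1×I-2: Mm
M/II-2 aff ·: mm
M/III-1 aff II-2×II-1: mm
M/III-2 aff II-2×II-1: mm
⇒ M over [I-1,I-2,II-1,II-2,III-1,III-2]: 5 consistent
U/I-1 aff ·: uu
U/I-2 un ·: UU|Uu
U/II-1 un I-1×I-2: Uu
U/II-2 ? ·: UU|Uu|uu
U/III-1 un II-2×II-1: UU|Uu
U/III-2 ? II-2×II-1: UU|Uu|uu
⇒ U over [I-1,I-2,II-1,II-2,III-1,III-2]: 24 consistent

II-1 ∈ {Ll Mm Uu, ll Mm Uu}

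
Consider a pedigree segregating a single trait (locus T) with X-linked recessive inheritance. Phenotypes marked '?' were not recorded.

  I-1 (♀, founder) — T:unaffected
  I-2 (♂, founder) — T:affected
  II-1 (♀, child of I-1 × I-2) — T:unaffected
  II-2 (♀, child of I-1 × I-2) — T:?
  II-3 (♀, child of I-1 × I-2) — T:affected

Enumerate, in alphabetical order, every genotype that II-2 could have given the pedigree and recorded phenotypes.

T/I-1 un ·: X^TX^t
T/I-2 aff ·: X^tY
T/II-1 un I-1×I-2: X^TX^t
T/II-2 ? I-1×I-2: X^TX^t|X^tX^t
T/II-3 aff I-1×I-2: X^tX^t
⇒ T over [I-1,I-2,II-1,II-2,II-3]: 2 consistent

II-2 ∈ {X^TX^t, X^tX^t}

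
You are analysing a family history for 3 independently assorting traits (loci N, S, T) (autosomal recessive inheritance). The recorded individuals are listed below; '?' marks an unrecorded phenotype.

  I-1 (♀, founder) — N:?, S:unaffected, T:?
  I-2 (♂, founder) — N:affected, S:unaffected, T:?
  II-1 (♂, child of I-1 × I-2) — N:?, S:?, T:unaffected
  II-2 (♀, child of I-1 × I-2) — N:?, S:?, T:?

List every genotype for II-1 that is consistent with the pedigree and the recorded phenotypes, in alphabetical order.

N/I-1 ? ·: NN|Nn|nn
N/I-2 aff ·: nn
N/II-1 ? I-1×I-2: Nn|nn
N/II-2 ? I-1×I-2: Nn|nn
⇒ N over [I-1,I-2,II-1,II-2]: 6 consistent
S/I-1 un ·: SS|Ss
S/I-2 un ·: SS|Ss
S/II-1 ? I-1×I-2: SS|Ss|ss
S/II-2 ? I-1×I-2: SS|Ss|ss
⇒ S over [I-1,I-2,II-1,II-2]: 18 consistent
T/I-1 ? ·: TT|Tt|tt
T/I-2 ? ·: TT|Tt|tt
T/II-1 un I-1×I-2: TT|Tt
T/II-2 ? I-1×I-2: TT|Tt|tt
⇒ T over [I-1,I-2,II-1,II-2]: 21 consistent

II-1 ∈ {Nn SS TT, Nn SS Tt, Nn Ss TT, Nn Ss Tt, Nn ss TT, Nn ss Tt, nn SS TT, nn SS Tt, nn Ss TT, nn Ss Tt, nn ss TT, nn ss Tt}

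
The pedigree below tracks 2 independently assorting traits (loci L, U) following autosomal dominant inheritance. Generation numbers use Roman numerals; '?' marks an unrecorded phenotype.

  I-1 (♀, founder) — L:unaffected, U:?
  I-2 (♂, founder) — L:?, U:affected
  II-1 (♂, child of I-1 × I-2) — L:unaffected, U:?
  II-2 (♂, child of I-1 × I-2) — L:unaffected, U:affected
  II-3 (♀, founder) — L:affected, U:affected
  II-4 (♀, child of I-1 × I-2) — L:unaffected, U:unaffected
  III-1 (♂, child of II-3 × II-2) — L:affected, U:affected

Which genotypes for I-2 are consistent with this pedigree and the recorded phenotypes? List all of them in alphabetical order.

L/I-1 un ·: ll
L/I-2 ? ·: ll|Ll
L/II-1 un I-1×I-2: ll
L/II-2 un I-1×I-2: ll
L/II-3 aff ·: Ll|LL
L/II-4 un I-1×I-2: ll
L/III-1 aff II-3×II-2: Ll
⇒ L over [I-1,I-2,II-1,II-2,II-3,II-4,III-1]: 4 consistent
U/I-1 ? ·: uu|Uu
U/I-2 aff ·: Uu
U/II-1 ? I-1×I-2: uu|Uu|UU
U/II-2 aff I-1×I-2: Uu|UU
U/II-3 aff ·: Uu|UU
U/II-4 un I-1×I-2: uu
U/III-1 aff II-3×II-2: Uu|UU
⇒ U over [I-1,I-2,II-1,II-2,II-3,II-4,III-1]: 29 consistent

I-2 ∈ {Ll Uu, ll Uu}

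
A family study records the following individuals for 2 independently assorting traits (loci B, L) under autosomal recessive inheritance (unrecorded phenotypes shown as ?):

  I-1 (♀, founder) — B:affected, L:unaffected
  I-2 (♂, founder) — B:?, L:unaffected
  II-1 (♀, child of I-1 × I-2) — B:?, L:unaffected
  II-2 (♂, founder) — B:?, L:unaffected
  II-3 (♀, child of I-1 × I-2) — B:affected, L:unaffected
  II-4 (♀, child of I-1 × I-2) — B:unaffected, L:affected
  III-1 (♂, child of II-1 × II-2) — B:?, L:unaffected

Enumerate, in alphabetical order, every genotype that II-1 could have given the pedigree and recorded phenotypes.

B/I-1 aff ·: bb
B/I-2 ? ·: Bb
B/II-1 ? I-1×I-2: Bb|bb
B/II-2 ? ·: BB|Bb|bb
B/II-3 aff I-1×I-2: bb
B/II-4 un I-1×I-2: Bb
B/III-1 ? II-1×II-2: BB|Bb|bb
⇒ B over [I-1,I-2,II-1,II-2,II-3,II-4,III-1]: 11 consistent
L/I-1 un ·: Ll
L/I-2 un ·: Ll
L/II-1 un I-1×I-2: LL|Ll
L/II-2 un ·: LL|Ll
L/II-3 un I-1×I-2: LL|Ll
L/II-4 aff I-1×I-2: ll
L/III-1 un II-1×II-2: LL|Ll
⇒ L over [I-1,I-2,II-1,II-2,II-3,II-4,III-1]: 14 consistent

II-1 ∈ {Bb LL, Bb Ll, bb LL, bb Ll}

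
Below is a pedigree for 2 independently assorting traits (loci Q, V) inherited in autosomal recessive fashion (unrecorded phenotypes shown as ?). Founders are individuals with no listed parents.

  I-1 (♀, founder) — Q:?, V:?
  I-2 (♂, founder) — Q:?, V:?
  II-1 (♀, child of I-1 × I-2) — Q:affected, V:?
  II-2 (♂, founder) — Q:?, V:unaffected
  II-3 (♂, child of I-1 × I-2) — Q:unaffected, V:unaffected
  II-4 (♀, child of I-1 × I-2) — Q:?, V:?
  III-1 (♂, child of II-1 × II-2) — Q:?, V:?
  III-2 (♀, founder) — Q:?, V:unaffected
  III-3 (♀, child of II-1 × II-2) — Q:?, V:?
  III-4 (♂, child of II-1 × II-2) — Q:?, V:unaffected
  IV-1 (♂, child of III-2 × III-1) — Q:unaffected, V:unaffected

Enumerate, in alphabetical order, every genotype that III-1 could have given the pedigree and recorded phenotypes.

III-1 ∈ {Qq VV, Qq Vv, Qq vv, qq VV, qq Vv, qq vv}

Q/I-1 ? ·: Qq|qq
Q/I-2 ? ·: Qq|qq
Q/II-1 aff I-1×I-2: qq
Q/II-2 ? ·: QQ|Qq|qq
Q/II-3 un I-1×I-2: QQ|Qq
Q/II-4 ? I-1×I-2: QQ|Qq|qq
Q/III-1 ? II-1×II-2: Qq|qq
Q/III-2 ? ·: QQ|Qq|qq
Q/III-3 ? II-1×II-2: Qq|qq
Q/III-4 ? II-1×II-2: Qq|qq
Q/IV-1 un III-2×III-1: QQ|Qq
⇒ Q over [I-1,I-2,II-1,II-2,II-3,II-4,III-1,III-2,III-3,III-4,IV-1]: 350 consistent
V/I-1 ? ·: VV|Vv|vv
V/I-2 ? ·: VV|Vv|vv
V/II-1 ? I-1×I-2: VV|Vv|vv
V/II-2 un ·: VV|Vv
V/II-3 un I-1×I-2: VV|Vv
V/II-4 ? I-1×I-2: VV|Vv|vv
V/III-1 ? II-1×II-2: VV|Vv|vv
V/III-2 un ·: VV|Vv
V/III-3 ? II-1×II-2: VV|Vv|vv
V/III-4 un II-1×II-2: VV|Vv
V/IV-1 un III-2×III-1: VV|Vv
⇒ V over [I-1,I-2,II-1,II-2,II-3,II-4,III-1,III-2,III-3,III-4,IV-1]: 2265 consistent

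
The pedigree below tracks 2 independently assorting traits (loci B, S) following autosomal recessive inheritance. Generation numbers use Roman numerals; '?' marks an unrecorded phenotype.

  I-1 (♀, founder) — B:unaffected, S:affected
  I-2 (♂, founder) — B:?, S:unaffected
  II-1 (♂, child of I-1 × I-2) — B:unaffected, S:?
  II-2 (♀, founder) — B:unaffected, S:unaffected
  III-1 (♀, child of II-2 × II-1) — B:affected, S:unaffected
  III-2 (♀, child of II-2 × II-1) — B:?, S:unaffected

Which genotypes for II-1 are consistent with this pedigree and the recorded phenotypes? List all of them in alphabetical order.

II-1 ∈ {Bb Ss, Bb ss}

B/I-1 un ·: BB|Bb
B/I-2 ? ·: BB|Bb|bb
B/II-1 un I-1×I-2: Bb
B/II-2 un ·: Bb
B/III-1 aff II-2×II-1: bb
B/III-2 ? II-2×II-1: BB|Bb|bb
⇒ B over [I-1,I-2,II-1,II-2,III-1,III-2]: 15 consistent
S/I-1 aff ·: ss
S/I-2 un ·: SS|Ss
S/II-1 ? I-1×I-2: Ss|ss
S/II-2 un ·: SS|Ss
S/III-1 un II-2×II-1: SS|Ss
S/III-2 un II-2×II-1: SS|Ss
⇒ S over [I-1,I-2,II-1,II-2,III-1,III-2]: 18 consistent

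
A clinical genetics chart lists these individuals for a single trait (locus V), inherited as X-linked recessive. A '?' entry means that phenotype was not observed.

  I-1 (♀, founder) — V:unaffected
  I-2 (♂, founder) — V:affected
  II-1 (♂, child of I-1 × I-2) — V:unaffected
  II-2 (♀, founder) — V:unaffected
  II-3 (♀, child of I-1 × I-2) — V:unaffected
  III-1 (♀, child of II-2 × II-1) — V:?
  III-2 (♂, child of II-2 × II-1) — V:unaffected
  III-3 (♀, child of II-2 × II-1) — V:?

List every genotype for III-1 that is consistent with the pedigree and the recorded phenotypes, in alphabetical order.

V/I-1 un ·: X^VX^V|X^VX^v
V/I-2 aff ·: X^vY
V/II-1 un I-1×I-2: X^VY
V/II-2 un ·: X^VX^V|X^VX^v
V/II-3 un I-1×I-2: X^VX^v
V/III-1 ? II-2×II-1: X^VX^V|X^VX^v
V/III-2 un II-2×II-1: X^VY
V/III-3 ? II-2×II-1: X^VX^V|X^VX^v
⇒ V over [I-1,I-2,II-1,II-2,II-3,III-1,III-2,III-3]: 10 consistent

III-1 ∈ {X^VX^V, X^VX^v}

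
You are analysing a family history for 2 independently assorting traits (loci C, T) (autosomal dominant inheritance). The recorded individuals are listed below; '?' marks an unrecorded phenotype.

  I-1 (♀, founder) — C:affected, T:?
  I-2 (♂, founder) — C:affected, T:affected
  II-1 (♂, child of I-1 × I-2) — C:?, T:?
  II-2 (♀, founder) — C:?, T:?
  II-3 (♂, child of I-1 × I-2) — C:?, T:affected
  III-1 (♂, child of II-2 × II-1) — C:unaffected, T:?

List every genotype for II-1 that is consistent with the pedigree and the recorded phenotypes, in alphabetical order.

II-1 ∈ {Cc TT, Cc Tt, Cc tt, cc TT, cc Tt, cc tt}

C/I-1 aff ·: Cc|CC
C/I-2 aff ·: Cc|CC
C/II-1 ? I-1×I-2: cc|Cc
C/II-2 ? ·: cc|Cc
C/II-3 ? I-1×I-2: cc|Cc|CC
C/III-1 un II-2×II-1: cc
⇒ C over [I-1,I-2,II-1,II-2,II-3,III-1]: 20 consistent
T/I-1 ? ·: tt|Tt|TT
T/I-2 aff ·: Tt|TT
T/II-1 ? I-1×I-2: tt|Tt|TT
T/II-2 ? ·: tt|Tt|TT
T/II-3 aff I-1×I-2: Tt|TT
T/III-1 ? II-2×II-1: tt|Tt|TT
⇒ T over [I-1,I-2,II-1,II-2,II-3,III-1]: 96 consistent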